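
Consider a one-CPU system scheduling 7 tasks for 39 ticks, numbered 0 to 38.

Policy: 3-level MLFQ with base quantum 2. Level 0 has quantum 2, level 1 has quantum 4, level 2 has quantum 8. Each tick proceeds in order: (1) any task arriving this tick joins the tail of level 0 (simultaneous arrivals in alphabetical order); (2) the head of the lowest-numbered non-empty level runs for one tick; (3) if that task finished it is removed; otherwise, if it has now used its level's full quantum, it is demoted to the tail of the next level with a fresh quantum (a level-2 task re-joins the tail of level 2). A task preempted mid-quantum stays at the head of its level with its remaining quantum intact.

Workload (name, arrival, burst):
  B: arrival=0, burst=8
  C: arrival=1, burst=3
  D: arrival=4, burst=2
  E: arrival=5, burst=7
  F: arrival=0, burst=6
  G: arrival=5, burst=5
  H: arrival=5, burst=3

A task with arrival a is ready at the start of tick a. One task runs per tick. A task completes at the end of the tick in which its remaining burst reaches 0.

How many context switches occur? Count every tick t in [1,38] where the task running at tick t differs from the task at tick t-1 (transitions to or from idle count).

context switches = 15

t=0: L0/L1/L2 = BF/-/- → run B
t=1: L0/L1/L2 = BFC/-/- → run B
t=2: L0/L1/L2 = FC/B/- → run F
t=3: L0/L1/L2 = FC/B/- → run F
t=4: L0/L1/L2 = CD/BF/- → run C
t=5: L0/L1/L2 = CDEGH/BF/- → run C
t=6: L0/L1/L2 = DEGH/BFC/- → run D
t=7: L0/L1/L2 = DEGH/BFC/- → run D
t=8: L0/L1/L2 = EGH/BFC/- → run E
t=9: L0/L1/L2 = EGH/BFC/- → run E
t=10: L0/L1/L2 = GH/BFCE/- → run G
t=11: L0/L1/L2 = GH/BFCE/- → run G
t=12: L0/L1/L2 = H/BFCEG/- → run H
t=13: L0/L1/L2 = H/BFCEG/- → run H
t=14: L0/L1/L2 = -/BFCEGH/- → run B
t=15: L0/L1/L2 = -/BFCEGH/- → run B
t=16: L0/L1/L2 = -/BFCEGH/- → run B
t=17: L0/L1/L2 = -/BFCEGH/- → run B
t=18: L0/L1/L2 = -/FCEGH/B → run F
t=19: L0/L1/L2 = -/FCEGH/B → run F
t=20: L0/L1/L2 = -/FCEGH/B → run F
t=21: L0/L1/L2 = -/FCEGH/B → run F
t=22: L0/L1/L2 = -/CEGH/B → run C
t=23: L0/L1/L2 = -/EGH/B → run E
t=24: L0/L1/L2 = -/EGH/B → run E
t=25: L0/L1/L2 = -/EGH/B → run E
t=26: L0/L1/L2 = -/EGH/B → run E
t=27: L0/L1/L2 = -/GH/BE → run G
t=28: L0/L1/L2 = -/GH/BE → run G
t=29: L0/L1/L2 = -/GH/BE → run G
t=30: L0/L1/L2 = -/H/BE → run H
t=31: L0/L1/L2 = -/-/BE → run B
t=32: L0/L1/L2 = -/-/BE → run B
t=33: L0/L1/L2 = -/-/E → run E
t=34: (idle)
t=35: (idle)
t=36: (idle)
t=37: (idle)
t=38: (idle)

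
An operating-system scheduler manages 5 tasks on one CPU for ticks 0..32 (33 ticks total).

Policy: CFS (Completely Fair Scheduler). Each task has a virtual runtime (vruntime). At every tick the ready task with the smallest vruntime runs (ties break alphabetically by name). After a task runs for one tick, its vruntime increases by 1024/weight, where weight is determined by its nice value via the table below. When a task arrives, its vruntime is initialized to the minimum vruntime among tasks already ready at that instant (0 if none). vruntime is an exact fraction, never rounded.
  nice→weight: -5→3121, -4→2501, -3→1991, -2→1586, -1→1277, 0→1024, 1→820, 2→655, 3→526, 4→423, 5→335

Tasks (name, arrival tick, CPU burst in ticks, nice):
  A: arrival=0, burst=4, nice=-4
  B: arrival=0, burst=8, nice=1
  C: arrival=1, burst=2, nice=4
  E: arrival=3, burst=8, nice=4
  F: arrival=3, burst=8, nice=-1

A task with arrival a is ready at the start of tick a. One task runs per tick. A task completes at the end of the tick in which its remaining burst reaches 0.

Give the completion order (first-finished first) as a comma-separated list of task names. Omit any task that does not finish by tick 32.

t=0: vr[A=0 B=0] → run A
t=1: vr[A=1024/2501 B=0 C=0] → run B
t=2: vr[A=1024/2501 B=256/205 C=0] → run C
t=3: vr[A=1024/2501 B=256/205 C=1024/423 E=1024/2501 F=1024/2501] → run A
t=4: vr[A=2048/2501 B=256/205 C=1024/423 E=1024/2501 F=1024/2501] → run E
t=5: vr[A=2048/2501 B=256/205 C=1024/423 E=2994176/1057923 F=1024/2501] → run F
t=6: vr[A=2048/2501 B=256/205 C=1024/423 E=2994176/1057923 F=3868672/3193777] → run A
t=7: vr[A=3072/2501 B=256/205 C=1024/423 E=2994176/1057923 F=3868672/3193777] → run F
t=8: vr[A=3072/2501 B=256/205 C=1024/423 E=2994176/1057923 F=6429696/3193777] → run A
t=9: vr[B=256/205 C=1024/423 E=2994176/1057923 F=6429696/3193777] → run B
t=10: vr[B=512/205 C=1024/423 E=2994176/1057923 F=6429696/3193777] → run F
t=11: vr[B=512/205 C=1024/423 E=2994176/1057923 F=8990720/3193777] → run C
t=12: vr[B=512/205 E=2994176/1057923 F=8990720/3193777] → run B
t=13: vr[B=768/205 E=2994176/1057923 F=8990720/3193777] → run F
t=14: vr[B=768/205 E=2994176/1057923 F=11551744/3193777] → run E
t=15: vr[B=768/205 E=5555200/1057923 F=11551744/3193777] → run F
t=16: vr[B=768/205 E=5555200/1057923 F=14112768/3193777] → run B
t=17: vr[B=1024/205 E=5555200/1057923 F=14112768/3193777] → run F
t=18: vr[B=1024/205 E=5555200/1057923 F=16673792/3193777] → run B
t=19: vr[B=256/41 E=5555200/1057923 F=16673792/3193777] → run F
t=20: vr[B=256/41 E=5555200/1057923 F=19234816/3193777] → run E
t=21: vr[B=256/41 E=2705408/352641 F=19234816/3193777] → run F
t=22: vr[B=256/41 E=2705408/352641] → run B
t=23: vr[B=1536/205 E=2705408/352641] → run B
t=24: vr[B=1792/205 E=2705408/352641] → run E
t=25: vr[B=1792/205 E=10677248/1057923] → run B
t=26: vr[E=10677248/1057923] → run E
t=27: vr[E=13238272/1057923] → run E
t=28: vr[E=5266432/352641] → run E
t=29: vr[E=18360320/1057923] → run E
t=30: (idle)
t=31: (idle)
t=32: (idle)

completion order = A, C, F, B, E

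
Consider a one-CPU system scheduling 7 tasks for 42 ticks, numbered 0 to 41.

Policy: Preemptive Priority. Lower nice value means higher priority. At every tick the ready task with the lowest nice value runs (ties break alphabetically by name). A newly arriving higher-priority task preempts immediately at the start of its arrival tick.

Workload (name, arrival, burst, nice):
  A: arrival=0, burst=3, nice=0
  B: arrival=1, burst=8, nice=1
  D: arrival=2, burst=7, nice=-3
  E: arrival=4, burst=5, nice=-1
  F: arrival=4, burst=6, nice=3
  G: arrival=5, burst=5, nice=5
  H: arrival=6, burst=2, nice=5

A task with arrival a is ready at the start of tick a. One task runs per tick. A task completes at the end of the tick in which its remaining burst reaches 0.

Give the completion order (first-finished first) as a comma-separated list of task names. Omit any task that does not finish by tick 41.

completion order = D, E, A, B, F, G, H

t=0: ready={A} → run A
t=1: ready={A,B} → run A
t=2: ready={A,B,D} → run D
t=3: ready={A,B,D} → run D
t=4: ready={A,B,D,E,F} → run D
t=5: ready={A,B,D,E,F,G} → run D
t=6: ready={A,B,D,E,F,G,H} → run D
t=7: ready={A,B,D,E,F,G,H} → run D
t=8: ready={A,B,D,E,F,G,H} → run D
t=9: ready={A,B,E,F,G,H} → run E
t=10: ready={A,B,E,F,G,H} → run E
t=11: ready={A,B,E,F,G,H} → run E
t=12: ready={A,B,E,F,G,H} → run E
t=13: ready={A,B,E,F,G,H} → run E
t=14: ready={A,B,F,G,H} → run A
t=15: ready={B,F,G,H} → run B
t=16: ready={B,F,G,H} → run B
t=17: ready={B,F,G,H} → run B
t=18: ready={B,F,G,H} → run B
t=19: ready={B,F,G,H} → run B
t=20: ready={B,F,G,H} → run B
t=21: ready={B,F,G,H} → run B
t=22: ready={B,F,G,H} → run B
t=23: ready={F,G,H} → run F
t=24: ready={F,G,H} → run F
t=25: ready={F,G,H} → run F
t=26: ready={F,G,H} → run F
t=27: ready={F,G,H} → run F
t=28: ready={F,G,H} → run F
t=29: ready={G,H} → run G
t=30: ready={G,H} → run G
t=31: ready={G,H} → run G
t=32: ready={G,H} → run G
t=33: ready={G,H} → run G
t=34: ready={H} → run H
t=35: ready={H} → run H
t=36: (idle)
t=37: (idle)
t=38: (idle)
t=39: (idle)
t=40: (idle)
t=41: (idle)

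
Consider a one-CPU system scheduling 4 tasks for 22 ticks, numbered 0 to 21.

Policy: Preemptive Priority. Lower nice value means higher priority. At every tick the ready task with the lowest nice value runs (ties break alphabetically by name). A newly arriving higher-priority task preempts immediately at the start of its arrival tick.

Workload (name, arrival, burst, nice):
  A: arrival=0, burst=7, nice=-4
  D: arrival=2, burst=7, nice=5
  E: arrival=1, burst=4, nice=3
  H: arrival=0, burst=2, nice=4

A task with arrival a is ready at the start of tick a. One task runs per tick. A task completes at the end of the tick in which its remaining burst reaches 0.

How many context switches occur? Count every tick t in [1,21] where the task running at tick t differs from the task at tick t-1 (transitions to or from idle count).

t=0: ready={A,H} → run A
t=1: ready={A,E,H} → run A
t=2: ready={A,D,E,H} → run A
t=3: ready={A,D,E,H} → run A
t=4: ready={A,D,E,H} → run A
t=5: ready={A,D,E,H} → run A
t=6: ready={A,D,E,H} → run A
t=7: ready={D,E,H} → run E
t=8: ready={D,E,H} → run E
t=9: ready={D,E,H} → run E
t=10: ready={D,E,H} → run E
t=11: ready={D,H} → run H
t=12: ready={D,H} → run H
t=13: ready={D} → run D
t=14: ready={D} → run D
t=15: ready={D} → run D
t=16: ready={D} → run D
t=17: ready={D} → run D
t=18: ready={D} → run D
t=19: ready={D} → run D
t=20: (idle)
t=21: (idle)

context switches = 4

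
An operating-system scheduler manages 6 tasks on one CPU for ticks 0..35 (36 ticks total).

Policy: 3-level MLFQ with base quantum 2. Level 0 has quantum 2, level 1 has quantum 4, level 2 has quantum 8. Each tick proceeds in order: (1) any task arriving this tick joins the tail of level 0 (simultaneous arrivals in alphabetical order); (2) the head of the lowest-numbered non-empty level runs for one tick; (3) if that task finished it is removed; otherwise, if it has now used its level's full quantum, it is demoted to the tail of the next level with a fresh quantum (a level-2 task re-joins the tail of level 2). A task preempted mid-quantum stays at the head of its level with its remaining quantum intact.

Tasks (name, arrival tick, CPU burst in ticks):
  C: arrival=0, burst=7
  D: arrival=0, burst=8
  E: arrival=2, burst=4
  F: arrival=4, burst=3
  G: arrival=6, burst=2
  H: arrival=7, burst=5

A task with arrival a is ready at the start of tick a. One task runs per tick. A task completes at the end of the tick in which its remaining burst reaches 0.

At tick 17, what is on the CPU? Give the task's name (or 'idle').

running at tick 17 = D

t=0: L0/L1/L2 = CD/-/- → run C
t=1: L0/L1/L2 = CD/-/- → run C
t=2: L0/L1/L2 = DE/C/- → run D
t=3: L0/L1/L2 = DE/C/- → run D
t=4: L0/L1/L2 = EF/CD/- → run E
t=5: L0/L1/L2 = EF/CD/- → run E
t=6: L0/L1/L2 = FG/CDE/- → run F
t=7: L0/L1/L2 = FGH/CDE/- → run F
t=8: L0/L1/L2 = GH/CDEF/- → run G
t=9: L0/L1/L2 = GH/CDEF/- → run G
t=10: L0/L1/L2 = H/CDEF/- → run H
t=11: L0/L1/L2 = H/CDEF/- → run H
t=12: L0/L1/L2 = -/CDEFH/- → run C
t=13: L0/L1/L2 = -/CDEFH/- → run C
t=14: L0/L1/L2 = -/CDEFH/- → run C
t=15: L0/L1/L2 = -/CDEFH/- → run C
t=16: L0/L1/L2 = -/DEFH/C → run D
t=17: L0/L1/L2 = -/DEFH/C → run D
t=18: L0/L1/L2 = -/DEFH/C → run D
t=19: L0/L1/L2 = -/DEFH/C → run D
t=20: L0/L1/L2 = -/EFH/CD → run E
t=21: L0/L1/L2 = -/EFH/CD → run E
t=22: L0/L1/L2 = -/FH/CD → run F
t=23: L0/L1/L2 = -/H/CD → run H
t=24: L0/L1/L2 = -/H/CD → run H
t=25: L0/L1/L2 = -/H/CD → run H
t=26: L0/L1/L2 = -/-/CD → run C
t=27: L0/L1/L2 = -/-/D → run D
t=28: L0/L1/L2 = -/-/D → run D
t=29: (idle)
t=30: (idle)
t=31: (idle)
t=32: (idle)
t=33: (idle)
t=34: (idle)
t=35: (idle)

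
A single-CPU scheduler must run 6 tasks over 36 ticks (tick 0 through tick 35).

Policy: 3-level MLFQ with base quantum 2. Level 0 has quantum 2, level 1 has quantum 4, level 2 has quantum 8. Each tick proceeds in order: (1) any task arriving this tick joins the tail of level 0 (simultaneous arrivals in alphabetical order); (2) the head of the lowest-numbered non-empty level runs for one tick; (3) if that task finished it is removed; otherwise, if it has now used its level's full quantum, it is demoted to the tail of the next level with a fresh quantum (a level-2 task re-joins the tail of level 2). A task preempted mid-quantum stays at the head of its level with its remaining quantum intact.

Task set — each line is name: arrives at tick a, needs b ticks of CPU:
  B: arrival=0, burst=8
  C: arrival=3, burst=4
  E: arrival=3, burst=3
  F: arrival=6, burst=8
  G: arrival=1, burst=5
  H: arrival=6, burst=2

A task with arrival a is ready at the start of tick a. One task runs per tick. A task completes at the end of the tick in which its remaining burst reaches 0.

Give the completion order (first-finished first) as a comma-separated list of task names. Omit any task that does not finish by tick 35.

t=0: L0/L1/L2 = B/-/- → run B
t=1: L0/L1/L2 = BG/-/- → run B
t=2: L0/L1/L2 = G/B/- → run G
t=3: L0/L1/L2 = GCE/B/- → run G
t=4: L0/L1/L2 = CE/BG/- → run C
t=5: L0/L1/L2 = CE/BG/- → run C
t=6: L0/L1/L2 = EFH/BGC/- → run E
t=7: L0/L1/L2 = EFH/BGC/- → run E
t=8: L0/L1/L2 = FH/BGCE/- → run F
t=9: L0/L1/L2 = FH/BGCE/- → run F
t=10: L0/L1/L2 = H/BGCEF/- → run H
t=11: L0/L1/L2 = H/BGCEF/- → run H
t=12: L0/L1/L2 = -/BGCEF/- → run B
t=13: L0/L1/L2 = -/BGCEF/- → run B
t=14: L0/L1/L2 = -/BGCEF/- → run B
t=15: L0/L1/L2 = -/BGCEF/- → run B
t=16: L0/L1/L2 = -/GCEF/B → run G
t=17: L0/L1/L2 = -/GCEF/B → run G
t=18: L0/L1/L2 = -/GCEF/B → run G
t=19: L0/L1/L2 = -/CEF/B → run C
t=20: L0/L1/L2 = -/CEF/B → run C
t=21: L0/L1/L2 = -/EF/B → run E
t=22: L0/L1/L2 = -/F/B → run F
t=23: L0/L1/L2 = -/F/B → run F
t=24: L0/L1/L2 = -/F/B → run F
t=25: L0/L1/L2 = -/F/B → run F
t=26: L0/L1/L2 = -/-/BF → run B
t=27: L0/L1/L2 = -/-/BF → run B
t=28: L0/L1/L2 = -/-/F → run F
t=29: L0/L1/L2 = -/-/F → run F
t=30: (idle)
t=31: (idle)
t=32: (idle)
t=33: (idle)
t=34: (idle)
t=35: (idle)

completion order = H, G, C, E, B, F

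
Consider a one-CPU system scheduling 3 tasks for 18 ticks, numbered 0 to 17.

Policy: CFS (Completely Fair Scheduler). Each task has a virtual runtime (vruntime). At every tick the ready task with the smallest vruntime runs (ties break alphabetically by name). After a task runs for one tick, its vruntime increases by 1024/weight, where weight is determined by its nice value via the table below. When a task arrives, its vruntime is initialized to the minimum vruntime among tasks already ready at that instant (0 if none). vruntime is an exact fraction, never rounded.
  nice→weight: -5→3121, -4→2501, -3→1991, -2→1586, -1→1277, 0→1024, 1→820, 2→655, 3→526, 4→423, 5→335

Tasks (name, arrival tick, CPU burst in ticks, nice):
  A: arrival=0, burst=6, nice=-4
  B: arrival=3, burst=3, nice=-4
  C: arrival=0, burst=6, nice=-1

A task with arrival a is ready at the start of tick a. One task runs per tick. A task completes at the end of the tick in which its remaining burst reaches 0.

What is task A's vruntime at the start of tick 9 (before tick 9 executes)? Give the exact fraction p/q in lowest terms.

t=0: vr[A=0 C=0] → run A
t=1: vr[A=1024/2501 C=0] → run C
t=2: vr[A=1024/2501 C=1024/1277] → run A
t=3: vr[A=2048/2501 B=1024/1277 C=1024/1277] → run B
t=4: vr[A=2048/2501 B=3868672/3193777 C=1024/1277] → run C
t=5: vr[A=2048/2501 B=3868672/3193777 C=2048/1277] → run A
t=6: vr[A=3072/2501 B=3868672/3193777 C=2048/1277] → run B
t=7: vr[A=3072/2501 B=5176320/3193777 C=2048/1277] → run A
t=8: vr[A=4096/2501 B=5176320/3193777 C=2048/1277] → run C
t=9: vr[A=4096/2501 B=5176320/3193777 C=3072/1277] → run B
t=10: vr[A=4096/2501 C=3072/1277] → run A
t=11: vr[A=5120/2501 C=3072/1277] → run A
t=12: vr[C=3072/1277] → run C
t=13: vr[C=4096/1277] → run C
t=14: vr[C=5120/1277] → run C
t=15: (idle)
t=16: (idle)
t=17: (idle)

vruntime(A, start of tick 9) = 4096/2501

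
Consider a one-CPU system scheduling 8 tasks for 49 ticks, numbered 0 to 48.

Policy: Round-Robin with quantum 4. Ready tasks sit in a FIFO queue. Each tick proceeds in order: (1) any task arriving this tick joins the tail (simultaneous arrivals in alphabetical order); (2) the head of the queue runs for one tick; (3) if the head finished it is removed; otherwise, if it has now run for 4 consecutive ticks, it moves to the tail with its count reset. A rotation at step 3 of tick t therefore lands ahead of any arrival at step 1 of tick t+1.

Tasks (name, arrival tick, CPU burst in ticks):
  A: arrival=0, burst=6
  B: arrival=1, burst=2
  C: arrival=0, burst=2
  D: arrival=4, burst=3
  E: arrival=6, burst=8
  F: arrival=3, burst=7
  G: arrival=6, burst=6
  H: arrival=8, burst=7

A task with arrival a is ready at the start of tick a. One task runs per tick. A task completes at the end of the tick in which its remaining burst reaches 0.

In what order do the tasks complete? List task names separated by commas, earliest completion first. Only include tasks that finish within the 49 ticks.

completion order = C, B, A, D, F, E, G, H

t=0: queue=[A,C] q_used=0 → run A
t=1: queue=[A,C,B] q_used=1 → run A
t=2: queue=[A,C,B] q_used=2 → run A
t=3: queue=[A,C,B,F] q_used=3 → run A
t=4: queue=[C,B,F,A,D] q_used=0 → run C
t=5: queue=[C,B,F,A,D] q_used=1 → run C
t=6: queue=[B,F,A,D,E,G] q_used=0 → run B
t=7: queue=[B,F,A,D,E,G] q_used=1 → run B
t=8: queue=[F,A,D,E,G,H] q_used=0 → run F
t=9: queue=[F,A,D,E,G,H] q_used=1 → run F
t=10: queue=[F,A,D,E,G,H] q_used=2 → run F
t=11: queue=[F,A,D,E,G,H] q_used=3 → run F
t=12: queue=[A,D,E,G,H,F] q_used=0 → run A
t=13: queue=[A,D,E,G,H,F] q_used=1 → run A
t=14: queue=[D,E,G,H,F] q_used=0 → run D
t=15: queue=[D,E,G,H,F] q_used=1 → run D
t=16: queue=[D,E,G,H,F] q_used=2 → run D
t=17: queue=[E,G,H,F] q_used=0 → run E
t=18: queue=[E,G,H,F] q_used=1 → run E
t=19: queue=[E,G,H,F] q_used=2 → run E
t=20: queue=[E,G,H,F] q_used=3 → run E
t=21: queue=[G,H,F,E] q_used=0 → run G
t=22: queue=[G,H,F,E] q_used=1 → run G
t=23: queue=[G,H,F,E] q_used=2 → run G
t=24: queue=[G,H,F,E] q_used=3 → run G
t=25: queue=[H,F,E,G] q_used=0 → run H
t=26: queue=[H,F,E,G] q_used=1 → run H
t=27: queue=[H,F,E,G] q_used=2 → run H
t=28: queue=[H,F,E,G] q_used=3 → run H
t=29: queue=[F,E,G,H] q_used=0 → run F
t=30: queue=[F,E,G,H] q_used=1 → run F
t=31: queue=[F,E,G,H] q_used=2 → run F
t=32: queue=[E,G,H] q_used=0 → run E
t=33: queue=[E,G,H] q_used=1 → run E
t=34: queue=[E,G,H] q_used=2 → run E
t=35: queue=[E,G,H] q_used=3 → run E
t=36: queue=[G,H] q_used=0 → run G
t=37: queue=[G,H] q_used=1 → run G
t=38: queue=[H] q_used=0 → run H
t=39: queue=[H] q_used=1 → run H
t=40: queue=[H] q_used=2 → run H
t=41: (idle)
t=42: (idle)
t=43: (idle)
t=44: (idle)
t=45: (idle)
t=46: (idle)
t=47: (idle)
t=48: (idle)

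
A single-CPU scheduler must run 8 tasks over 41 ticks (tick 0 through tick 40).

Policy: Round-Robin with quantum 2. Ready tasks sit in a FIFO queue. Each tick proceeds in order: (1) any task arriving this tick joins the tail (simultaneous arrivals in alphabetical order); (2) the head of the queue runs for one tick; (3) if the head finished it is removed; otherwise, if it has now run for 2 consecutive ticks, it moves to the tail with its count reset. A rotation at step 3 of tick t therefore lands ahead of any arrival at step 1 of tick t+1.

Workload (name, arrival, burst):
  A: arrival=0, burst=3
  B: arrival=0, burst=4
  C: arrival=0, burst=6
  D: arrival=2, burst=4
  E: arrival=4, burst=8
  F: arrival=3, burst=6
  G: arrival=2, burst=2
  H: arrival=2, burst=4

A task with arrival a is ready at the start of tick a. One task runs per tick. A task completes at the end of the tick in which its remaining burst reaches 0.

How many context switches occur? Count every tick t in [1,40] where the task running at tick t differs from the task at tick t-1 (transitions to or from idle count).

context switches = 18

t=0: queue=[A,B,C] q_used=0 → run A
t=1: queue=[A,B,C] q_used=1 → run A
t=2: queue=[B,C,A,D,G,H] q_used=0 → run B
t=3: queue=[B,C,A,D,G,H,F] q_used=1 → run B
t=4: queue=[C,A,D,G,H,F,B,E] q_used=0 → run C
t=5: queue=[C,A,D,G,H,F,B,E] q_used=1 → run C
t=6: queue=[A,D,G,H,F,B,E,C] q_used=0 → run A
t=7: queue=[D,G,H,F,B,E,C] q_used=0 → run D
t=8: queue=[D,G,H,F,B,E,C] q_used=1 → run D
t=9: queue=[G,H,F,B,E,C,D] q_used=0 → run G
t=10: queue=[G,H,F,B,E,C,D] q_used=1 → run G
t=11: queue=[H,F,B,E,C,D] q_used=0 → run H
t=12: queue=[H,F,B,E,C,D] q_used=1 → run H
t=13: queue=[F,B,E,C,D,H] q_used=0 → run F
t=14: queue=[F,B,E,C,D,H] q_used=1 → run F
t=15: queue=[B,E,C,D,H,F] q_used=0 → run B
t=16: queue=[B,E,C,D,H,F] q_used=1 → run B
t=17: queue=[E,C,D,H,F] q_used=0 → run E
t=18: queue=[E,C,D,H,F] q_used=1 → run E
t=19: queue=[C,D,H,F,E] q_used=0 → run C
t=20: queue=[C,D,H,F,E] q_used=1 → run C
t=21: queue=[D,H,F,E,C] q_used=0 → run D
t=22: queue=[D,H,F,E,C] q_used=1 → run D
t=23: queue=[H,F,E,C] q_used=0 → run H
t=24: queue=[H,F,E,C] q_used=1 → run H
t=25: queue=[F,E,C] q_used=0 → run F
t=26: queue=[F,E,C] q_used=1 → run F
t=27: queue=[E,C,F] q_used=0 → run E
t=28: queue=[E,C,F] q_used=1 → run E
t=29: queue=[C,F,E] q_used=0 → run C
t=30: queue=[C,F,E] q_used=1 → run C
t=31: queue=[F,E] q_used=0 → run F
t=32: queue=[F,E] q_used=1 → run F
t=33: queue=[E] q_used=0 → run E
t=34: queue=[E] q_used=1 → run E
t=35: queue=[E] q_used=0 → run E
t=36: queue=[E] q_used=1 → run E
t=37: (idle)
t=38: (idle)
t=39: (idle)
t=40: (idle)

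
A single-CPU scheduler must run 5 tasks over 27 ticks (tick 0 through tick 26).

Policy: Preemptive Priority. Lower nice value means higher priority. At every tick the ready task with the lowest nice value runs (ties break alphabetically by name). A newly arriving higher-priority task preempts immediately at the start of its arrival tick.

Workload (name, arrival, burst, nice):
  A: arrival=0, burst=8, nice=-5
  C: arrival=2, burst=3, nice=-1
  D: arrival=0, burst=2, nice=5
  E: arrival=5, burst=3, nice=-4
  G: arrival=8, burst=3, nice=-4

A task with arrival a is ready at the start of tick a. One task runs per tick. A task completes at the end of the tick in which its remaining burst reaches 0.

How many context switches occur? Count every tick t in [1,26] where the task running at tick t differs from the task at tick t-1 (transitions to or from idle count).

t=0: ready={A,D} → run A
t=1: ready={A,D} → run A
t=2: ready={A,C,D} → run A
t=3: ready={A,C,D} → run A
t=4: ready={A,C,D} → run A
t=5: ready={A,C,D,E} → run A
t=6: ready={A,C,D,E} → run A
t=7: ready={A,C,D,E} → run A
t=8: ready={C,D,E,G} → run E
t=9: ready={C,D,E,G} → run E
t=10: ready={C,D,E,G} → run E
t=11: ready={C,D,G} → run G
t=12: ready={C,D,G} → run G
t=13: ready={C,D,G} → run G
t=14: ready={C,D} → run C
t=15: ready={C,D} → run C
t=16: ready={C,D} → run C
t=17: ready={D} → run D
t=18: ready={D} → run D
t=19: (idle)
t=20: (idle)
t=21: (idle)
t=22: (idle)
t=23: (idle)
t=24: (idle)
t=25: (idle)
t=26: (idle)

context switches = 5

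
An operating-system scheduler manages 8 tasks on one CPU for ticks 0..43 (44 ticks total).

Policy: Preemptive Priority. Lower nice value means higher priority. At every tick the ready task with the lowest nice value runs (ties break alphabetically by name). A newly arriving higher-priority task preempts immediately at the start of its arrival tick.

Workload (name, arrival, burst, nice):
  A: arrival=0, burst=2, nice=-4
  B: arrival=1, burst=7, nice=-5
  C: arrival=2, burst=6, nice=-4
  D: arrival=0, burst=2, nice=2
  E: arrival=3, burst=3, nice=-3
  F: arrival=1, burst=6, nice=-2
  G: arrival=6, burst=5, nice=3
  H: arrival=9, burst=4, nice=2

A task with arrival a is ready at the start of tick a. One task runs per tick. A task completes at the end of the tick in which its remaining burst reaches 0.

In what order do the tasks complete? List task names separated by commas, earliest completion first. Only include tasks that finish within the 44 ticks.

t=0: ready={A,D} → run A
t=1: ready={A,B,D,F} → run B
t=2: ready={A,B,C,D,F} → run B
t=3: ready={A,B,C,D,E,F} → run B
t=4: ready={A,B,C,D,E,F} → run B
t=5: ready={A,B,C,D,E,F} → run B
t=6: ready={A,B,C,D,E,F,G} → run B
t=7: ready={A,B,C,D,E,F,G} → run B
t=8: ready={A,C,D,E,F,G} → run A
t=9: ready={C,D,E,F,G,H} → run C
t=10: ready={C,D,E,F,G,H} → run C
t=11: ready={C,D,E,F,G,H} → run C
t=12: ready={C,D,E,F,G,H} → run C
t=13: ready={C,D,E,F,G,H} → run C
t=14: ready={C,D,E,F,G,H} → run C
t=15: ready={D,E,F,G,H} → run E
t=16: ready={D,E,F,G,H} → run E
t=17: ready={D,E,F,G,H} → run E
t=18: ready={D,F,G,H} → run F
t=19: ready={D,F,G,H} → run F
t=20: ready={D,F,G,H} → run F
t=21: ready={D,F,G,H} → run F
t=22: ready={D,F,G,H} → run F
t=23: ready={D,F,G,H} → run F
t=24: ready={D,G,H} → run D
t=25: ready={D,G,H} → run D
t=26: ready={G,H} → run H
t=27: ready={G,H} → run H
t=28: ready={G,H} → run H
t=29: ready={G,H} → run H
t=30: ready={G} → run G
t=31: ready={G} → run G
t=32: ready={G} → run G
t=33: ready={G} → run G
t=34: ready={G} → run G
t=35: (idle)
t=36: (idle)
t=37: (idle)
t=38: (idle)
t=39: (idle)
t=40: (idle)
t=41: (idle)
t=42: (idle)
t=43: (idle)

completion order = B, A, C, E, F, D, H, G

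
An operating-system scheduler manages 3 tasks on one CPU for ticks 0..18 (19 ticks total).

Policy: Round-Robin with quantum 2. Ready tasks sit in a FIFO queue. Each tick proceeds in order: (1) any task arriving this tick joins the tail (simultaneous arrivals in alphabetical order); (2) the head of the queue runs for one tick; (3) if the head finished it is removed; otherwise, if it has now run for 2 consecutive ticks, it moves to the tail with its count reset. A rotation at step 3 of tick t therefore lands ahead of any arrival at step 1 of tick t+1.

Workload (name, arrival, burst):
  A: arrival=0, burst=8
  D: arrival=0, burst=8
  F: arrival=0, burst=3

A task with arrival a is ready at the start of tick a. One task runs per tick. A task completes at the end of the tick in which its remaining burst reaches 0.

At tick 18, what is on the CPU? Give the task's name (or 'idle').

running at tick 18 = D

t=0: queue=[A,D,F] q_used=0 → run A
t=1: queue=[A,D,F] q_used=1 → run A
t=2: queue=[D,F,A] q_used=0 → run D
t=3: queue=[D,F,A] q_used=1 → run D
t=4: queue=[F,A,D] q_used=0 → run F
t=5: queue=[F,A,D] q_used=1 → run F
t=6: queue=[A,D,F] q_used=0 → run A
t=7: queue=[A,D,F] q_used=1 → run A
t=8: queue=[D,F,A] q_used=0 → run D
t=9: queue=[D,F,A] q_used=1 → run D
t=10: queue=[F,A,D] q_used=0 → run F
t=11: queue=[A,D] q_used=0 → run A
t=12: queue=[A,D] q_used=1 → run A
t=13: queue=[D,A] q_used=0 → run D
t=14: queue=[D,A] q_used=1 → run D
t=15: queue=[A,D] q_used=0 → run A
t=16: queue=[A,D] q_used=1 → run A
t=17: queue=[D] q_used=0 → run D
t=18: queue=[D] q_used=1 → run D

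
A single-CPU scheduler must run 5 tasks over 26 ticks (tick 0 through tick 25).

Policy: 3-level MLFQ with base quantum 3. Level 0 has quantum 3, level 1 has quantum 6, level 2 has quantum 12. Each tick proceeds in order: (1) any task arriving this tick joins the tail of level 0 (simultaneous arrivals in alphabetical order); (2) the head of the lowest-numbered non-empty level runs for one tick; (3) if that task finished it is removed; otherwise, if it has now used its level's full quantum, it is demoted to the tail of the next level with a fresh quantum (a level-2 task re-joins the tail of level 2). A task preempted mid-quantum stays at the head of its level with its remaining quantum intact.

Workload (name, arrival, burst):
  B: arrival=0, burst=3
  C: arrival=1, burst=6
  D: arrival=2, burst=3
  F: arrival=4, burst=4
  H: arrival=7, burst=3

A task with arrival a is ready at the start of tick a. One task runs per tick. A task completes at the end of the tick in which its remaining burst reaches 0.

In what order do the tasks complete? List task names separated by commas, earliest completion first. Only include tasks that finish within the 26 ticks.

t=0: L0/L1/L2 = B/-/- → run B
t=1: L0/L1/L2 = BC/-/- → run B
t=2: L0/L1/L2 = BCD/-/- → run B
t=3: L0/L1/L2 = CD/-/- → run C
t=4: L0/L1/L2 = CDF/-/- → run C
t=5: L0/L1/L2 = CDF/-/- → run C
t=6: L0/L1/L2 = DF/C/- → run D
t=7: L0/L1/L2 = DFH/C/- → run D
t=8: L0/L1/L2 = DFH/C/- → run D
t=9: L0/L1/L2 = FH/C/- → run F
t=10: L0/L1/L2 = FH/C/- → run F
t=11: L0/L1/L2 = FH/C/- → run F
t=12: L0/L1/L2 = H/CF/- → run H
t=13: L0/L1/L2 = H/CF/- → run H
t=14: L0/L1/L2 = H/CF/- → run H
t=15: L0/L1/L2 = -/CF/- → run C
t=16: L0/L1/L2 = -/CF/- → run C
t=17: L0/L1/L2 = -/CF/- → run C
t=18: L0/L1/L2 = -/F/- → run F
t=19: (idle)
t=20: (idle)
t=21: (idle)
t=22: (idle)
t=23: (idle)
t=24: (idle)
t=25: (idle)

completion order = B, D, H, C, F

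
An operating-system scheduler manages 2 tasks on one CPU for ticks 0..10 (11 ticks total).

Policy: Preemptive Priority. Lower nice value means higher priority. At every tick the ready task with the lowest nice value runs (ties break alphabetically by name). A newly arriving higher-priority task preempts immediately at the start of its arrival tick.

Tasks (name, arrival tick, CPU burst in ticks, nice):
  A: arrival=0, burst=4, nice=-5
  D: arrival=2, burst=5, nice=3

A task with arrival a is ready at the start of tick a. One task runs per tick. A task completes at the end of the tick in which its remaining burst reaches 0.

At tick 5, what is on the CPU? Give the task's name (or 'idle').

t=0: ready={A} → run A
t=1: ready={A} → run A
t=2: ready={A,D} → run A
t=3: ready={A,D} → run A
t=4: ready={D} → run D
t=5: ready={D} → run D
t=6: ready={D} → run D
t=7: ready={D} → run D
t=8: ready={D} → run D
t=9: (idle)
t=10: (idle)

running at tick 5 = D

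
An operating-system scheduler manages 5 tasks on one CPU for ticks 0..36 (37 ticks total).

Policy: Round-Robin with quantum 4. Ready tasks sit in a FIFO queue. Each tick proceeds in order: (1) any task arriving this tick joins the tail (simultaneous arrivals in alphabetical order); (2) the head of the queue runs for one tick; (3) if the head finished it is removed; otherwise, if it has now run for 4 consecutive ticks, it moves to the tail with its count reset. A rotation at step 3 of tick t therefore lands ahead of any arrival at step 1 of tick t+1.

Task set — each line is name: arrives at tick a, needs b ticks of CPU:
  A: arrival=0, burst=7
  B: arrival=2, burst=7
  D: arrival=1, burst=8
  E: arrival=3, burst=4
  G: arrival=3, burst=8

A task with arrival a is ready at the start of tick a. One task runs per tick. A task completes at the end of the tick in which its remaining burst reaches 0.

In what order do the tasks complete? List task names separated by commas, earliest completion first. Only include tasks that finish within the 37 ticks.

completion order = E, A, D, B, G

t=0: queue=[A] q_used=0 → run A
t=1: queue=[A,D] q_used=1 → run A
t=2: queue=[A,D,B] q_used=2 → run A
t=3: queue=[A,D,B,E,G] q_used=3 → run A
t=4: queue=[D,B,E,G,A] q_used=0 → run D
t=5: queue=[D,B,E,G,A] q_used=1 → run D
t=6: queue=[D,B,E,G,A] q_used=2 → run D
t=7: queue=[D,B,E,G,A] q_used=3 → run D
t=8: queue=[B,E,G,A,D] q_used=0 → run B
t=9: queue=[B,E,G,A,D] q_used=1 → run B
t=10: queue=[B,E,G,A,D] q_used=2 → run B
t=11: queue=[B,E,G,A,D] q_used=3 → run B
t=12: queue=[E,G,A,D,B] q_used=0 → run E
t=13: queue=[E,G,A,D,B] q_used=1 → run E
t=14: queue=[E,G,A,D,B] q_used=2 → run E
t=15: queue=[E,G,A,D,B] q_used=3 → run E
t=16: queue=[G,A,D,B] q_used=0 → run G
t=17: queue=[G,A,D,B] q_used=1 → run G
t=18: queue=[G,A,D,B] q_used=2 → run G
t=19: queue=[G,A,D,B] q_used=3 → run G
t=20: queue=[A,D,B,G] q_used=0 → run A
t=21: queue=[A,D,B,G] q_used=1 → run A
t=22: queue=[A,D,B,G] q_used=2 → run A
t=23: queue=[D,B,G] q_used=0 → run D
t=24: queue=[D,B,G] q_used=1 → run D
t=25: queue=[D,B,G] q_used=2 → run D
t=26: queue=[D,B,G] q_used=3 → run D
t=27: queue=[B,G] q_used=0 → run B
t=28: queue=[B,G] q_used=1 → run B
t=29: queue=[B,G] q_used=2 → run B
t=30: queue=[G] q_used=0 → run G
t=31: queue=[G] q_used=1 → run G
t=32: queue=[G] q_used=2 → run G
t=33: queue=[G] q_used=3 → run G
t=34: (idle)
t=35: (idle)
t=36: (idle)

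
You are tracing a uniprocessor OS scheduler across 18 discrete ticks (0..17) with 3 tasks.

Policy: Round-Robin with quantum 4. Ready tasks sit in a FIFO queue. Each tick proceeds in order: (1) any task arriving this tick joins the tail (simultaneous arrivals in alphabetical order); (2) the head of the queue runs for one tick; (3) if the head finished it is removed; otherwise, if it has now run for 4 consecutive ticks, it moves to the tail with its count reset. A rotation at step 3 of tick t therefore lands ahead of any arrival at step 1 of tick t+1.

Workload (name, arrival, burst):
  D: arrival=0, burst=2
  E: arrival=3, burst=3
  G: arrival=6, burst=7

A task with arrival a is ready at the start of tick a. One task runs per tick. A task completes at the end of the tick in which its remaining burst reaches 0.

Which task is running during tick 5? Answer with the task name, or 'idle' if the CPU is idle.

running at tick 5 = E

t=0: queue=[D] q_used=0 → run D
t=1: queue=[D] q_used=1 → run D
t=2: (idle)
t=3: queue=[E] q_used=0 → run E
t=4: queue=[E] q_used=1 → run E
t=5: queue=[E] q_used=2 → run E
t=6: queue=[G] q_used=0 → run G
t=7: queue=[G] q_used=1 → run G
t=8: queue=[G] q_used=2 → run G
t=9: queue=[G] q_used=3 → run G
t=10: queue=[G] q_used=0 → run G
t=11: queue=[G] q_used=1 → run G
t=12: queue=[G] q_used=2 → run G
t=13: (idle)
t=14: (idle)
t=15: (idle)
t=16: (idle)
t=17: (idle)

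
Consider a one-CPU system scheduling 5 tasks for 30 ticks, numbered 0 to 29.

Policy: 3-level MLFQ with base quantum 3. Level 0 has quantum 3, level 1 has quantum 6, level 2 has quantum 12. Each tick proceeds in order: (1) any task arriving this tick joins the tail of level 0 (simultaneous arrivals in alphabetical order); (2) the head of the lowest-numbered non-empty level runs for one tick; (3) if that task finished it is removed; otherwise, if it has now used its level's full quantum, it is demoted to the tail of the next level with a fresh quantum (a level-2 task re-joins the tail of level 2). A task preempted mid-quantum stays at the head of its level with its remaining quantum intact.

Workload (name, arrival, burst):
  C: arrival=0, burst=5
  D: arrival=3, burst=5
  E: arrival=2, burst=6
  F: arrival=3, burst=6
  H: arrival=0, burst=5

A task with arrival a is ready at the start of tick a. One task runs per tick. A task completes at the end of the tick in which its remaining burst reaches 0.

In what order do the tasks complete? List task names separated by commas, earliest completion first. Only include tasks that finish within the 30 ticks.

t=0: L0/L1/L2 = CH/-/- → run C
t=1: L0/L1/L2 = CH/-/- → run C
t=2: L0/L1/L2 = CHE/-/- → run C
t=3: L0/L1/L2 = HEDF/C/- → run H
t=4: L0/L1/L2 = HEDF/C/- → run H
t=5: L0/L1/L2 = HEDF/C/- → run H
t=6: L0/L1/L2 = EDF/CH/- → run E
t=7: L0/L1/L2 = EDF/CH/- → run E
t=8: L0/L1/L2 = EDF/CH/- → run E
t=9: L0/L1/L2 = DF/CHE/- → run D
t=10: L0/L1/L2 = DF/CHE/- → run D
t=11: L0/L1/L2 = DF/CHE/- → run D
t=12: L0/L1/L2 = F/CHED/- → run F
t=13: L0/L1/L2 = F/CHED/- → run F
t=14: L0/L1/L2 = F/CHED/- → run F
t=15: L0/L1/L2 = -/CHEDF/- → run C
t=16: L0/L1/L2 = -/CHEDF/- → run C
t=17: L0/L1/L2 = -/HEDF/- → run H
t=18: L0/L1/L2 = -/HEDF/- → run H
t=19: L0/L1/L2 = -/EDF/- → run E
t=20: L0/L1/L2 = -/EDF/- → run E
t=21: L0/L1/L2 = -/EDF/- → run E
t=22: L0/L1/L2 = -/DF/- → run D
t=23: L0/L1/L2 = -/DF/- → run D
t=24: L0/L1/L2 = -/F/- → run F
t=25: L0/L1/L2 = -/F/- → run F
t=26: L0/L1/L2 = -/F/- → run F
t=27: (idle)
t=28: (idle)
t=29: (idle)

completion order = C, H, E, D, F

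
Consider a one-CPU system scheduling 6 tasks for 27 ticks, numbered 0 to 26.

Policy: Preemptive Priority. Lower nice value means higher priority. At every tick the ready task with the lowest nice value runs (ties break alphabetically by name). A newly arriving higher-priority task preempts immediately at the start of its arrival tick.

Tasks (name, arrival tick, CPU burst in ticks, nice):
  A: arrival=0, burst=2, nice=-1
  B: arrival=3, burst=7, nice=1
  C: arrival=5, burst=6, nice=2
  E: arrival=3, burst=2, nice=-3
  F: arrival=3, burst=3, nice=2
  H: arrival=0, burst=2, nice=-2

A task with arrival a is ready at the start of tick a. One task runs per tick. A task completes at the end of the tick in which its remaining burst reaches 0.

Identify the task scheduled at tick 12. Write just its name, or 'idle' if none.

running at tick 12 = B

t=0: ready={A,H} → run H
t=1: ready={A,H} → run H
t=2: ready={A} → run A
t=3: ready={A,B,E,F} → run E
t=4: ready={A,B,E,F} → run E
t=5: ready={A,B,C,F} → run A
t=6: ready={B,C,F} → run B
t=7: ready={B,C,F} → run B
t=8: ready={B,C,F} → run B
t=9: ready={B,C,F} → run B
t=10: ready={B,C,F} → run B
t=11: ready={B,C,F} → run B
t=12: ready={B,C,F} → run B
t=13: ready={C,F} → run C
t=14: ready={C,F} → run C
t=15: ready={C,F} → run C
t=16: ready={C,F} → run C
t=17: ready={C,F} → run C
t=18: ready={C,F} → run C
t=19: ready={F} → run F
t=20: ready={F} → run F
t=21: ready={F} → run F
t=22: (idle)
t=23: (idle)
t=24: (idle)
t=25: (idle)
t=26: (idle)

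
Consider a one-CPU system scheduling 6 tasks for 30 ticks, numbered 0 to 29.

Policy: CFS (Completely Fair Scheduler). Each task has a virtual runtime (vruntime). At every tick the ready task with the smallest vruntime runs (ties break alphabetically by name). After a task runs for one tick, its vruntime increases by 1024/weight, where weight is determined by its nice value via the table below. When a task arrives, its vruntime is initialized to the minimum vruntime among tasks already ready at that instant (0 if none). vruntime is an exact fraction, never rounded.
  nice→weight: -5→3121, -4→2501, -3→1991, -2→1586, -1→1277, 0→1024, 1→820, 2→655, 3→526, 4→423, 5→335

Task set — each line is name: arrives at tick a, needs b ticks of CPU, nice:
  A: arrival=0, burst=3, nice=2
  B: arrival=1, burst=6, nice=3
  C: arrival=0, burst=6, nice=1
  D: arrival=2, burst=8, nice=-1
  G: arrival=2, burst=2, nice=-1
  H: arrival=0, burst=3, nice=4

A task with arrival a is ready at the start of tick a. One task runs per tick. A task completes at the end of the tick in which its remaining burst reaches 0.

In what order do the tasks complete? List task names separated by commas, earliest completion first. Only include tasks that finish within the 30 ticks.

t=0: vr[A=0 C=0 H=0] → run A
t=1: vr[A=1024/655 B=0 C=0 H=0] → run B
t=2: vr[A=1024/655 B=512/263 C=0 D=0 G=0 H=0] → run C
t=3: vr[A=1024/655 B=512/263 C=256/205 D=0 G=0 H=0] → run D
t=4: vr[A=1024/655 B=512/263 C=256/205 D=1024/1277 G=0 H=0] → run G
t=5: vr[A=1024/655 B=512/263 C=256/205 D=1024/1277 G=1024/1277 H=0] → run H
t=6: vr[A=1024/655 B=512/263 C=256/205 D=1024/1277 G=1024/1277 H=1024/423] → run D
t=7: vr[A=1024/655 B=512/263 C=256/205 D=2048/1277 G=1024/1277 H=1024/423] → run G
t=8: vr[A=1024/655 B=512/263 C=256/205 D=2048/1277 H=1024/423] → run C
t=9: vr[A=1024/655 B=512/263 C=512/205 D=2048/1277 H=1024/423] → run A
t=10: vr[A=2048/655 B=512/263 C=512/205 D=2048/1277 H=1024/423] → run D
t=11: vr[A=2048/655 B=512/263 C=512/205 D=3072/1277 H=1024/423] → run B
t=12: vr[A=2048/655 B=1024/263 C=512/205 D=3072/1277 H=1024/423] → run D
t=13: vr[A=2048/655 B=1024/263 C=512/205 D=4096/1277 H=1024/423] → run H
t=14: vr[A=2048/655 B=1024/263 C=512/205 D=4096/1277 H=2048/423] → run C
t=15: vr[A=2048/655 B=1024/263 C=768/205 D=4096/1277 H=2048/423] → run A
t=16: vr[B=1024/263 C=768/205 D=4096/1277 H=2048/423] → run D
t=17: vr[B=1024/263 C=768/205 D=5120/1277 H=2048/423] → run C
t=18: vr[B=1024/263 C=1024/205 D=5120/1277 H=2048/423] → run B
t=19: vr[B=1536/263 C=1024/205 D=5120/1277 H=2048/423] → run D
t=20: vr[B=1536/263 C=1024/205 D=6144/1277 H=2048/423] → run D
t=21: vr[B=1536/263 C=1024/205 D=7168/1277 H=2048/423] → run H
t=22: vr[B=1536/263 C=1024/205 D=7168/1277] → run C
t=23: vr[B=1536/263 C=256/41 D=7168/1277] → run D
t=24: vr[B=1536/263 C=256/41] → run B
t=25: vr[B=2048/263 C=256/41] → run C
t=26: vr[B=2048/263] → run B
t=27: vr[B=2560/263] → run B
t=28: (idle)
t=29: (idle)

completion order = G, A, H, D, C, B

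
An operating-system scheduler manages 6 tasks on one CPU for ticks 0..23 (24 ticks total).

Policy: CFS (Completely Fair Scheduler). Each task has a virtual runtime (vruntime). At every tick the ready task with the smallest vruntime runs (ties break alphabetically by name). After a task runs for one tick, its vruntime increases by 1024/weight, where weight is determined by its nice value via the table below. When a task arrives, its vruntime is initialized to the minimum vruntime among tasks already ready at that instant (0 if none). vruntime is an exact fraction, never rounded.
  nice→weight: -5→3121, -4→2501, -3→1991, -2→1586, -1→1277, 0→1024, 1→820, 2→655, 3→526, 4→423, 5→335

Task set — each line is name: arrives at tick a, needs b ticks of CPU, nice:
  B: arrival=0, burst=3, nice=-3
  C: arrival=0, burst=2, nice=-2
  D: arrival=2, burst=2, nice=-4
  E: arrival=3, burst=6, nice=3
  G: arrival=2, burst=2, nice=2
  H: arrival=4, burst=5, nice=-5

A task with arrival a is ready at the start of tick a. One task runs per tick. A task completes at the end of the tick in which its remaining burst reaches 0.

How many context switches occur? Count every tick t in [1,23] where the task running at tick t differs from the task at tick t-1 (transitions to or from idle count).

context switches = 14

t=0: vr[B=0 C=0] → run B
t=1: vr[B=1024/1991 C=0] → run C
t=2: vr[B=1024/1991 C=512/793 D=1024/1991 G=1024/1991] → run B
t=3: vr[B=2048/1991 C=512/793 D=1024/1991 E=1024/1991 G=1024/1991] → run D
t=4: vr[B=2048/1991 C=512/793 D=4599808/4979491 E=1024/1991 G=1024/1991 H=1024/1991] → run E
t=5: vr[B=2048/1991 C=512/793 D=4599808/4979491 E=1288704/523633 G=1024/1991 H=1024/1991] → run G
t=6: vr[B=2048/1991 C=512/793 D=4599808/4979491 E=1288704/523633 G=2709504/1304105 H=1024/1991] → run H
t=7: vr[B=2048/1991 C=512/793 D=4599808/4979491 E=1288704/523633 G=2709504/1304105 H=5234688/6213911] → run C
t=8: vr[B=2048/1991 D=4599808/4979491 E=1288704/523633 G=2709504/1304105 H=5234688/6213911] → run H
t=9: vr[B=2048/1991 D=4599808/4979491 E=1288704/523633 G=2709504/1304105 H=7273472/6213911] → run D
t=10: vr[B=2048/1991 E=1288704/523633 G=2709504/1304105 H=7273472/6213911] → run B
t=11: vr[E=1288704/523633 G=2709504/1304105 H=7273472/6213911] → run H
t=12: vr[E=1288704/523633 G=2709504/1304105 H=9312256/6213911] → run H
t=13: vr[E=1288704/523633 G=2709504/1304105 H=11351040/6213911] → run H
t=14: vr[E=1288704/523633 G=2709504/1304105] → run G
t=15: vr[E=1288704/523633] → run E
t=16: vr[E=2308096/523633] → run E
t=17: vr[E=3327488/523633] → run E
t=18: vr[E=4346880/523633] → run E
t=19: vr[E=5366272/523633] → run E
t=20: (idle)
t=21: (idle)
t=22: (idle)
t=23: (idle)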